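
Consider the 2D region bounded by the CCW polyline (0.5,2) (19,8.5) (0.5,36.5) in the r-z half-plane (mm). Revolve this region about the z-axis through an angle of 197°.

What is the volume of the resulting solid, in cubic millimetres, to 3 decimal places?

Profile (r,z), 3 vertices: (0.5,2) (19,8.5) (0.5,36.5)
edge 0: (0.5,2)→(19,8.5)  cross = 0.5·8.5 − 19·2 = -33.7500; (r_i+r_j)·cross = 19.5·-33.7500 = -658.1250
edge 1: (19,8.5)→(0.5,36.5)  cross = 19·36.5 − 0.5·8.5 = 689.2500; (r_i+r_j)·cross = 19.5·689.2500 = 13440.3750
edge 2: (0.5,36.5)→(0.5,2)  cross = 0.5·2 − 0.5·36.5 = -17.2500; (r_i+r_j)·cross = 1·-17.2500 = -17.2500
Σcross = 638.2500 → A = |Σcross|/2 = 319.1250 mm²
Σ(r_i+r_j)·cross = 12765.0000 → first moment M = |Σ|/6 = 2127.5000
R_c = M/A = 2127.5000/319.1250 = 6.6667 mm
θ = 197° = 3.438299 rad
V = θ·R_c·A = 3.438299·6.6667·319.1250 = 7314.980 mm³

Volume = 7314.980 mm³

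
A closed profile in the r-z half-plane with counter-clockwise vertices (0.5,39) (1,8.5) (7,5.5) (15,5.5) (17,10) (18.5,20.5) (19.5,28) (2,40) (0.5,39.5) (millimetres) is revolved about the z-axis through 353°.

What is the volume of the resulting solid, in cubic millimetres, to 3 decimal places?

Volume = 27074.440 mm³

Profile (r,z), 9 vertices: (0.5,39) (1,8.5) (7,5.5) (15,5.5) (17,10) (18.5,20.5) (19.5,28) (2,40) (0.5,39.5)
edge 0: (0.5,39)→(1,8.5)  cross = 0.5·8.5 − 1·39 = -34.7500; (r_i+r_j)·cross = 1.5·-34.7500 = -52.1250
edge 1: (1,8.5)→(7,5.5)  cross = 1·5.5 − 7·8.5 = -54.0000; (r_i+r_j)·cross = 8·-54.0000 = -432.0000
edge 2: (7,5.5)→(15,5.5)  cross = 7·5.5 − 15·5.5 = -44.0000; (r_i+r_j)·cross = 22·-44.0000 = -968.0000
edge 3: (15,5.5)→(17,10)  cross = 15·10 − 17·5.5 = 56.5000; (r_i+r_j)·cross = 32·56.5000 = 1808.0000
edge 4: (17,10)→(18.5,20.5)  cross = 17·20.5 − 18.5·10 = 163.5000; (r_i+r_j)·cross = 35.5·163.5000 = 5804.2500
edge 5: (18.5,20.5)→(19.5,28)  cross = 18.5·28 − 19.5·20.5 = 118.2500; (r_i+r_j)·cross = 38·118.2500 = 4493.5000
edge 6: (19.5,28)→(2,40)  cross = 19.5·40 − 2·28 = 724.0000; (r_i+r_j)·cross = 21.5·724.0000 = 15566.0000
edge 7: (2,40)→(0.5,39.5)  cross = 2·39.5 − 0.5·40 = 59.0000; (r_i+r_j)·cross = 2.5·59.0000 = 147.5000
edge 8: (0.5,39.5)→(0.5,39)  cross = 0.5·39 − 0.5·39.5 = -0.2500; (r_i+r_j)·cross = 1·-0.2500 = -0.2500
Σcross = 988.2500 → A = |Σcross|/2 = 494.1250 mm²
Σ(r_i+r_j)·cross = 26366.8750 → first moment M = |Σ|/6 = 4394.4792
R_c = M/A = 4394.4792/494.1250 = 8.8935 mm
θ = 353° = 6.161012 rad
V = θ·R_c·A = 6.161012·8.8935·494.1250 = 27074.440 mm³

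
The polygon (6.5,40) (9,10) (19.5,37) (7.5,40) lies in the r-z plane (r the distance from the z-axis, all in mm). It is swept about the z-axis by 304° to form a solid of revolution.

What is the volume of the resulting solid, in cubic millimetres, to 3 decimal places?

Profile (r,z), 4 vertices: (6.5,40) (9,10) (19.5,37) (7.5,40)
edge 0: (6.5,40)→(9,10)  cross = 6.5·10 − 9·40 = -295.0000; (r_i+r_j)·cross = 15.5·-295.0000 = -4572.5000
edge 1: (9,10)→(19.5,37)  cross = 9·37 − 19.5·10 = 138.0000; (r_i+r_j)·cross = 28.5·138.0000 = 3933.0000
edge 2: (19.5,37)→(7.5,40)  cross = 19.5·40 − 7.5·37 = 502.5000; (r_i+r_j)·cross = 27·502.5000 = 13567.5000
edge 3: (7.5,40)→(6.5,40)  cross = 7.5·40 − 6.5·40 = 40.0000; (r_i+r_j)·cross = 14·40.0000 = 560.0000
Σcross = 385.5000 → A = |Σcross|/2 = 192.7500 mm²
Σ(r_i+r_j)·cross = 13488.0000 → first moment M = |Σ|/6 = 2248.0000
R_c = M/A = 2248.0000/192.7500 = 11.6628 mm
θ = 304° = 5.305801 rad
V = θ·R_c·A = 5.305801·11.6628·192.7500 = 11927.440 mm³

Volume = 11927.440 mm³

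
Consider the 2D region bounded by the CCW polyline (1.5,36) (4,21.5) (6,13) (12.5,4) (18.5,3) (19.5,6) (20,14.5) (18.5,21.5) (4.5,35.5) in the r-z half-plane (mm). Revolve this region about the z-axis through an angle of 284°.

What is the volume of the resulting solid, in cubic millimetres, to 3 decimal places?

Profile (r,z), 9 vertices: (1.5,36) (4,21.5) (6,13) (12.5,4) (18.5,3) (19.5,6) (20,14.5) (18.5,21.5) (4.5,35.5)
edge 0: (1.5,36)→(4,21.5)  cross = 1.5·21.5 − 4·36 = -111.7500; (r_i+r_j)·cross = 5.5·-111.7500 = -614.6250
edge 1: (4,21.5)→(6,13)  cross = 4·13 − 6·21.5 = -77.0000; (r_i+r_j)·cross = 10·-77.0000 = -770.0000
edge 2: (6,13)→(12.5,4)  cross = 6·4 − 12.5·13 = -138.5000; (r_i+r_j)·cross = 18.5·-138.5000 = -2562.2500
edge 3: (12.5,4)→(18.5,3)  cross = 12.5·3 − 18.5·4 = -36.5000; (r_i+r_j)·cross = 31·-36.5000 = -1131.5000
edge 4: (18.5,3)→(19.5,6)  cross = 18.5·6 − 19.5·3 = 52.5000; (r_i+r_j)·cross = 38·52.5000 = 1995.0000
edge 5: (19.5,6)→(20,14.5)  cross = 19.5·14.5 − 20·6 = 162.7500; (r_i+r_j)·cross = 39.5·162.7500 = 6428.6250
edge 6: (20,14.5)→(18.5,21.5)  cross = 20·21.5 − 18.5·14.5 = 161.7500; (r_i+r_j)·cross = 38.5·161.7500 = 6227.3750
edge 7: (18.5,21.5)→(4.5,35.5)  cross = 18.5·35.5 − 4.5·21.5 = 560.0000; (r_i+r_j)·cross = 23·560.0000 = 12880.0000
edge 8: (4.5,35.5)→(1.5,36)  cross = 4.5·36 − 1.5·35.5 = 108.7500; (r_i+r_j)·cross = 6·108.7500 = 652.5000
Σcross = 682.0000 → A = |Σcross|/2 = 341.0000 mm²
Σ(r_i+r_j)·cross = 23105.1250 → first moment M = |Σ|/6 = 3850.8542
R_c = M/A = 3850.8542/341.0000 = 11.2928 mm
θ = 284° = 4.956735 rad
V = θ·R_c·A = 4.956735·11.2928·341.0000 = 19087.664 mm³

Volume = 19087.664 mm³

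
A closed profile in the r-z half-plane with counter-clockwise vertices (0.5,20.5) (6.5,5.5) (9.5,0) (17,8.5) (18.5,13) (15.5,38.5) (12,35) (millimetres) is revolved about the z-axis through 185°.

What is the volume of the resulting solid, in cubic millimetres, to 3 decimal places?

Volume = 13501.474 mm³

Profile (r,z), 7 vertices: (0.5,20.5) (6.5,5.5) (9.5,0) (17,8.5) (18.5,13) (15.5,38.5) (12,35)
edge 0: (0.5,20.5)→(6.5,5.5)  cross = 0.5·5.5 − 6.5·20.5 = -130.5000; (r_i+r_j)·cross = 7·-130.5000 = -913.5000
edge 1: (6.5,5.5)→(9.5,0)  cross = 6.5·0 − 9.5·5.5 = -52.2500; (r_i+r_j)·cross = 16·-52.2500 = -836.0000
edge 2: (9.5,0)→(17,8.5)  cross = 9.5·8.5 − 17·0 = 80.7500; (r_i+r_j)·cross = 26.5·80.7500 = 2139.8750
edge 3: (17,8.5)→(18.5,13)  cross = 17·13 − 18.5·8.5 = 63.7500; (r_i+r_j)·cross = 35.5·63.7500 = 2263.1250
edge 4: (18.5,13)→(15.5,38.5)  cross = 18.5·38.5 − 15.5·13 = 510.7500; (r_i+r_j)·cross = 34·510.7500 = 17365.5000
edge 5: (15.5,38.5)→(12,35)  cross = 15.5·35 − 12·38.5 = 80.5000; (r_i+r_j)·cross = 27.5·80.5000 = 2213.7500
edge 6: (12,35)→(0.5,20.5)  cross = 12·20.5 − 0.5·35 = 228.5000; (r_i+r_j)·cross = 12.5·228.5000 = 2856.2500
Σcross = 781.5000 → A = |Σcross|/2 = 390.7500 mm²
Σ(r_i+r_j)·cross = 25089.0000 → first moment M = |Σ|/6 = 4181.5000
R_c = M/A = 4181.5000/390.7500 = 10.7012 mm
θ = 185° = 3.228859 rad
V = θ·R_c·A = 3.228859·10.7012·390.7500 = 13501.474 mm³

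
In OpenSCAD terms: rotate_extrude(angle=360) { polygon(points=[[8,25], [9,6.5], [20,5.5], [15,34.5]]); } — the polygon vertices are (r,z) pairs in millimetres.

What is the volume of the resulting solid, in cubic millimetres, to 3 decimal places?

Profile (r,z), 4 vertices: (8,25) (9,6.5) (20,5.5) (15,34.5)
edge 0: (8,25)→(9,6.5)  cross = 8·6.5 − 9·25 = -173.0000; (r_i+r_j)·cross = 17·-173.0000 = -2941.0000
edge 1: (9,6.5)→(20,5.5)  cross = 9·5.5 − 20·6.5 = -80.5000; (r_i+r_j)·cross = 29·-80.5000 = -2334.5000
edge 2: (20,5.5)→(15,34.5)  cross = 20·34.5 − 15·5.5 = 607.5000; (r_i+r_j)·cross = 35·607.5000 = 21262.5000
edge 3: (15,34.5)→(8,25)  cross = 15·25 − 8·34.5 = 99.0000; (r_i+r_j)·cross = 23·99.0000 = 2277.0000
Σcross = 453.0000 → A = |Σcross|/2 = 226.5000 mm²
Σ(r_i+r_j)·cross = 18264.0000 → first moment M = |Σ|/6 = 3044.0000
R_c = M/A = 3044.0000/226.5000 = 13.4393 mm
θ = 360° = 6.283185 rad
V = θ·R_c·A = 6.283185·13.4393·226.5000 = 19126.016 mm³

Volume = 19126.016 mm³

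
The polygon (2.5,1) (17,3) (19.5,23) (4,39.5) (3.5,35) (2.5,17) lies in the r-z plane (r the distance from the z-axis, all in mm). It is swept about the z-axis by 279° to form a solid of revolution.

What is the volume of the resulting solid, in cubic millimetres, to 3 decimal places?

Volume = 22346.803 mm³

Profile (r,z), 6 vertices: (2.5,1) (17,3) (19.5,23) (4,39.5) (3.5,35) (2.5,17)
edge 0: (2.5,1)→(17,3)  cross = 2.5·3 − 17·1 = -9.5000; (r_i+r_j)·cross = 19.5·-9.5000 = -185.2500
edge 1: (17,3)→(19.5,23)  cross = 17·23 − 19.5·3 = 332.5000; (r_i+r_j)·cross = 36.5·332.5000 = 12136.2500
edge 2: (19.5,23)→(4,39.5)  cross = 19.5·39.5 − 4·23 = 678.2500; (r_i+r_j)·cross = 23.5·678.2500 = 15938.8750
edge 3: (4,39.5)→(3.5,35)  cross = 4·35 − 3.5·39.5 = 1.7500; (r_i+r_j)·cross = 7.5·1.7500 = 13.1250
edge 4: (3.5,35)→(2.5,17)  cross = 3.5·17 − 2.5·35 = -28.0000; (r_i+r_j)·cross = 6·-28.0000 = -168.0000
edge 5: (2.5,17)→(2.5,1)  cross = 2.5·1 − 2.5·17 = -40.0000; (r_i+r_j)·cross = 5·-40.0000 = -200.0000
Σcross = 935.0000 → A = |Σcross|/2 = 467.5000 mm²
Σ(r_i+r_j)·cross = 27535.0000 → first moment M = |Σ|/6 = 4589.1667
R_c = M/A = 4589.1667/467.5000 = 9.8164 mm
θ = 279° = 4.869469 rad
V = θ·R_c·A = 4.869469·9.8164·467.5000 = 22346.803 mm³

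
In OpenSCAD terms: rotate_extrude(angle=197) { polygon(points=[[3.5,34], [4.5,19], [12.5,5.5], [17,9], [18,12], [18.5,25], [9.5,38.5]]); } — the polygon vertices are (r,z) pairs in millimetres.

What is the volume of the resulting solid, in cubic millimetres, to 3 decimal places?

Profile (r,z), 7 vertices: (3.5,34) (4.5,19) (12.5,5.5) (17,9) (18,12) (18.5,25) (9.5,38.5)
edge 0: (3.5,34)→(4.5,19)  cross = 3.5·19 − 4.5·34 = -86.5000; (r_i+r_j)·cross = 8·-86.5000 = -692.0000
edge 1: (4.5,19)→(12.5,5.5)  cross = 4.5·5.5 − 12.5·19 = -212.7500; (r_i+r_j)·cross = 17·-212.7500 = -3616.7500
edge 2: (12.5,5.5)→(17,9)  cross = 12.5·9 − 17·5.5 = 19.0000; (r_i+r_j)·cross = 29.5·19.0000 = 560.5000
edge 3: (17,9)→(18,12)  cross = 17·12 − 18·9 = 42.0000; (r_i+r_j)·cross = 35·42.0000 = 1470.0000
edge 4: (18,12)→(18.5,25)  cross = 18·25 − 18.5·12 = 228.0000; (r_i+r_j)·cross = 36.5·228.0000 = 8322.0000
edge 5: (18.5,25)→(9.5,38.5)  cross = 18.5·38.5 − 9.5·25 = 474.7500; (r_i+r_j)·cross = 28·474.7500 = 13293.0000
edge 6: (9.5,38.5)→(3.5,34)  cross = 9.5·34 − 3.5·38.5 = 188.2500; (r_i+r_j)·cross = 13·188.2500 = 2447.2500
Σcross = 652.7500 → A = |Σcross|/2 = 326.3750 mm²
Σ(r_i+r_j)·cross = 21784.0000 → first moment M = |Σ|/6 = 3630.6667
R_c = M/A = 3630.6667/326.3750 = 11.1242 mm
θ = 197° = 3.438299 rad
V = θ·R_c·A = 3.438299·11.1242·326.3750 = 12483.316 mm³

Volume = 12483.316 mm³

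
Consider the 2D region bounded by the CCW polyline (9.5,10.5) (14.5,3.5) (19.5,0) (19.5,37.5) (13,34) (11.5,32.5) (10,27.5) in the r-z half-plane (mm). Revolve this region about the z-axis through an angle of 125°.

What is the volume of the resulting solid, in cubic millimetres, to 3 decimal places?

Volume = 9665.761 mm³

Profile (r,z), 7 vertices: (9.5,10.5) (14.5,3.5) (19.5,0) (19.5,37.5) (13,34) (11.5,32.5) (10,27.5)
edge 0: (9.5,10.5)→(14.5,3.5)  cross = 9.5·3.5 − 14.5·10.5 = -119.0000; (r_i+r_j)·cross = 24·-119.0000 = -2856.0000
edge 1: (14.5,3.5)→(19.5,0)  cross = 14.5·0 − 19.5·3.5 = -68.2500; (r_i+r_j)·cross = 34·-68.2500 = -2320.5000
edge 2: (19.5,0)→(19.5,37.5)  cross = 19.5·37.5 − 19.5·0 = 731.2500; (r_i+r_j)·cross = 39·731.2500 = 28518.7500
edge 3: (19.5,37.5)→(13,34)  cross = 19.5·34 − 13·37.5 = 175.5000; (r_i+r_j)·cross = 32.5·175.5000 = 5703.7500
edge 4: (13,34)→(11.5,32.5)  cross = 13·32.5 − 11.5·34 = 31.5000; (r_i+r_j)·cross = 24.5·31.5000 = 771.7500
edge 5: (11.5,32.5)→(10,27.5)  cross = 11.5·27.5 − 10·32.5 = -8.7500; (r_i+r_j)·cross = 21.5·-8.7500 = -188.1250
edge 6: (10,27.5)→(9.5,10.5)  cross = 10·10.5 − 9.5·27.5 = -156.2500; (r_i+r_j)·cross = 19.5·-156.2500 = -3046.8750
Σcross = 586.0000 → A = |Σcross|/2 = 293.0000 mm²
Σ(r_i+r_j)·cross = 26582.7500 → first moment M = |Σ|/6 = 4430.4583
R_c = M/A = 4430.4583/293.0000 = 15.1210 mm
θ = 125° = 2.181662 rad
V = θ·R_c·A = 2.181662·15.1210·293.0000 = 9665.761 mm³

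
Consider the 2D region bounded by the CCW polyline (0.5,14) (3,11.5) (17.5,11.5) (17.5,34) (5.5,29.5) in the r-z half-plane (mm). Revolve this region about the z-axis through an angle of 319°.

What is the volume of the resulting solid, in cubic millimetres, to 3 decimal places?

Profile (r,z), 5 vertices: (0.5,14) (3,11.5) (17.5,11.5) (17.5,34) (5.5,29.5)
edge 0: (0.5,14)→(3,11.5)  cross = 0.5·11.5 − 3·14 = -36.2500; (r_i+r_j)·cross = 3.5·-36.2500 = -126.8750
edge 1: (3,11.5)→(17.5,11.5)  cross = 3·11.5 − 17.5·11.5 = -166.7500; (r_i+r_j)·cross = 20.5·-166.7500 = -3418.3750
edge 2: (17.5,11.5)→(17.5,34)  cross = 17.5·34 − 17.5·11.5 = 393.7500; (r_i+r_j)·cross = 35·393.7500 = 13781.2500
edge 3: (17.5,34)→(5.5,29.5)  cross = 17.5·29.5 − 5.5·34 = 329.2500; (r_i+r_j)·cross = 23·329.2500 = 7572.7500
edge 4: (5.5,29.5)→(0.5,14)  cross = 5.5·14 − 0.5·29.5 = 62.2500; (r_i+r_j)·cross = 6·62.2500 = 373.5000
Σcross = 582.2500 → A = |Σcross|/2 = 291.1250 mm²
Σ(r_i+r_j)·cross = 18182.2500 → first moment M = |Σ|/6 = 3030.3750
R_c = M/A = 3030.3750/291.1250 = 10.4092 mm
θ = 319° = 5.567600 rad
V = θ·R_c·A = 5.567600·10.4092·291.1250 = 16871.917 mm³

Volume = 16871.917 mm³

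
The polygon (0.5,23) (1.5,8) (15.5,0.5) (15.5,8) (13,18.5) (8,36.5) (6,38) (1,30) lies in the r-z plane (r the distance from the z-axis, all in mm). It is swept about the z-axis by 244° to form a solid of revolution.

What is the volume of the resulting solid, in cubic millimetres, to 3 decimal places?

Volume = 11149.290 mm³

Profile (r,z), 8 vertices: (0.5,23) (1.5,8) (15.5,0.5) (15.5,8) (13,18.5) (8,36.5) (6,38) (1,30)
edge 0: (0.5,23)→(1.5,8)  cross = 0.5·8 − 1.5·23 = -30.5000; (r_i+r_j)·cross = 2·-30.5000 = -61.0000
edge 1: (1.5,8)→(15.5,0.5)  cross = 1.5·0.5 − 15.5·8 = -123.2500; (r_i+r_j)·cross = 17·-123.2500 = -2095.2500
edge 2: (15.5,0.5)→(15.5,8)  cross = 15.5·8 − 15.5·0.5 = 116.2500; (r_i+r_j)·cross = 31·116.2500 = 3603.7500
edge 3: (15.5,8)→(13,18.5)  cross = 15.5·18.5 − 13·8 = 182.7500; (r_i+r_j)·cross = 28.5·182.7500 = 5208.3750
edge 4: (13,18.5)→(8,36.5)  cross = 13·36.5 − 8·18.5 = 326.5000; (r_i+r_j)·cross = 21·326.5000 = 6856.5000
edge 5: (8,36.5)→(6,38)  cross = 8·38 − 6·36.5 = 85.0000; (r_i+r_j)·cross = 14·85.0000 = 1190.0000
edge 6: (6,38)→(1,30)  cross = 6·30 − 1·38 = 142.0000; (r_i+r_j)·cross = 7·142.0000 = 994.0000
edge 7: (1,30)→(0.5,23)  cross = 1·23 − 0.5·30 = 8.0000; (r_i+r_j)·cross = 1.5·8.0000 = 12.0000
Σcross = 706.7500 → A = |Σcross|/2 = 353.3750 mm²
Σ(r_i+r_j)·cross = 15708.3750 → first moment M = |Σ|/6 = 2618.0625
R_c = M/A = 2618.0625/353.3750 = 7.4087 mm
θ = 244° = 4.258603 rad
V = θ·R_c·A = 4.258603·7.4087·353.3750 = 11149.290 mm³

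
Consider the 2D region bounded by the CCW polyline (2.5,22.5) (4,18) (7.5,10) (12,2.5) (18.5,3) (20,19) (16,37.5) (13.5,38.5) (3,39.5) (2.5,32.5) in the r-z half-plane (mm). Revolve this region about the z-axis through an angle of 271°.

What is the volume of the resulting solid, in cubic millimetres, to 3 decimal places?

Volume = 26491.354 mm³

Profile (r,z), 10 vertices: (2.5,22.5) (4,18) (7.5,10) (12,2.5) (18.5,3) (20,19) (16,37.5) (13.5,38.5) (3,39.5) (2.5,32.5)
edge 0: (2.5,22.5)→(4,18)  cross = 2.5·18 − 4·22.5 = -45.0000; (r_i+r_j)·cross = 6.5·-45.0000 = -292.5000
edge 1: (4,18)→(7.5,10)  cross = 4·10 − 7.5·18 = -95.0000; (r_i+r_j)·cross = 11.5·-95.0000 = -1092.5000
edge 2: (7.5,10)→(12,2.5)  cross = 7.5·2.5 − 12·10 = -101.2500; (r_i+r_j)·cross = 19.5·-101.2500 = -1974.3750
edge 3: (12,2.5)→(18.5,3)  cross = 12·3 − 18.5·2.5 = -10.2500; (r_i+r_j)·cross = 30.5·-10.2500 = -312.6250
edge 4: (18.5,3)→(20,19)  cross = 18.5·19 − 20·3 = 291.5000; (r_i+r_j)·cross = 38.5·291.5000 = 11222.7500
edge 5: (20,19)→(16,37.5)  cross = 20·37.5 − 16·19 = 446.0000; (r_i+r_j)·cross = 36·446.0000 = 16056.0000
edge 6: (16,37.5)→(13.5,38.5)  cross = 16·38.5 − 13.5·37.5 = 109.7500; (r_i+r_j)·cross = 29.5·109.7500 = 3237.6250
edge 7: (13.5,38.5)→(3,39.5)  cross = 13.5·39.5 − 3·38.5 = 417.7500; (r_i+r_j)·cross = 16.5·417.7500 = 6892.8750
edge 8: (3,39.5)→(2.5,32.5)  cross = 3·32.5 − 2.5·39.5 = -1.2500; (r_i+r_j)·cross = 5.5·-1.2500 = -6.8750
edge 9: (2.5,32.5)→(2.5,22.5)  cross = 2.5·22.5 − 2.5·32.5 = -25.0000; (r_i+r_j)·cross = 5·-25.0000 = -125.0000
Σcross = 987.2500 → A = |Σcross|/2 = 493.6250 mm²
Σ(r_i+r_j)·cross = 33605.3750 → first moment M = |Σ|/6 = 5600.8958
R_c = M/A = 5600.8958/493.6250 = 11.3465 mm
θ = 271° = 4.729842 rad
V = θ·R_c·A = 4.729842·11.3465·493.6250 = 26491.354 mm³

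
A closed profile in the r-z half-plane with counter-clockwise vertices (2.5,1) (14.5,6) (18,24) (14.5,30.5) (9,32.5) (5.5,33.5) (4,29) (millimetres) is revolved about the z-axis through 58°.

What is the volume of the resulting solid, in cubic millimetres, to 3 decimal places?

Profile (r,z), 7 vertices: (2.5,1) (14.5,6) (18,24) (14.5,30.5) (9,32.5) (5.5,33.5) (4,29)
edge 0: (2.5,1)→(14.5,6)  cross = 2.5·6 − 14.5·1 = 0.5000; (r_i+r_j)·cross = 17·0.5000 = 8.5000
edge 1: (14.5,6)→(18,24)  cross = 14.5·24 − 18·6 = 240.0000; (r_i+r_j)·cross = 32.5·240.0000 = 7800.0000
edge 2: (18,24)→(14.5,30.5)  cross = 18·30.5 − 14.5·24 = 201.0000; (r_i+r_j)·cross = 32.5·201.0000 = 6532.5000
edge 3: (14.5,30.5)→(9,32.5)  cross = 14.5·32.5 − 9·30.5 = 196.7500; (r_i+r_j)·cross = 23.5·196.7500 = 4623.6250
edge 4: (9,32.5)→(5.5,33.5)  cross = 9·33.5 − 5.5·32.5 = 122.7500; (r_i+r_j)·cross = 14.5·122.7500 = 1779.8750
edge 5: (5.5,33.5)→(4,29)  cross = 5.5·29 − 4·33.5 = 25.5000; (r_i+r_j)·cross = 9.5·25.5000 = 242.2500
edge 6: (4,29)→(2.5,1)  cross = 4·1 − 2.5·29 = -68.5000; (r_i+r_j)·cross = 6.5·-68.5000 = -445.2500
Σcross = 718.0000 → A = |Σcross|/2 = 359.0000 mm²
Σ(r_i+r_j)·cross = 20541.5000 → first moment M = |Σ|/6 = 3423.5833
R_c = M/A = 3423.5833/359.0000 = 9.5364 mm
θ = 58° = 1.012291 rad
V = θ·R_c·A = 1.012291·9.5364·359.0000 = 3465.662 mm³

Volume = 3465.662 mm³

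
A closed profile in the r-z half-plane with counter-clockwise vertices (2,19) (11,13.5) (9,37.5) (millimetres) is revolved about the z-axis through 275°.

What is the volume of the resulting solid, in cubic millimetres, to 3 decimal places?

Volume = 3607.741 mm³

Profile (r,z), 3 vertices: (2,19) (11,13.5) (9,37.5)
edge 0: (2,19)→(11,13.5)  cross = 2·13.5 − 11·19 = -182.0000; (r_i+r_j)·cross = 13·-182.0000 = -2366.0000
edge 1: (11,13.5)→(9,37.5)  cross = 11·37.5 − 9·13.5 = 291.0000; (r_i+r_j)·cross = 20·291.0000 = 5820.0000
edge 2: (9,37.5)→(2,19)  cross = 9·19 − 2·37.5 = 96.0000; (r_i+r_j)·cross = 11·96.0000 = 1056.0000
Σcross = 205.0000 → A = |Σcross|/2 = 102.5000 mm²
Σ(r_i+r_j)·cross = 4510.0000 → first moment M = |Σ|/6 = 751.6667
R_c = M/A = 751.6667/102.5000 = 7.3333 mm
θ = 275° = 4.799655 rad
V = θ·R_c·A = 4.799655·7.3333·102.5000 = 3607.741 mm³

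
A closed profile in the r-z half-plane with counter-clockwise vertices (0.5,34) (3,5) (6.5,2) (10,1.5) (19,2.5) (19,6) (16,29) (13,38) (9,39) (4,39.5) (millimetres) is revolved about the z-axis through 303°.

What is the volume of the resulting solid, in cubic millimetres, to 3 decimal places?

Volume = 27346.927 mm³

Profile (r,z), 10 vertices: (0.5,34) (3,5) (6.5,2) (10,1.5) (19,2.5) (19,6) (16,29) (13,38) (9,39) (4,39.5)
edge 0: (0.5,34)→(3,5)  cross = 0.5·5 − 3·34 = -99.5000; (r_i+r_j)·cross = 3.5·-99.5000 = -348.2500
edge 1: (3,5)→(6.5,2)  cross = 3·2 − 6.5·5 = -26.5000; (r_i+r_j)·cross = 9.5·-26.5000 = -251.7500
edge 2: (6.5,2)→(10,1.5)  cross = 6.5·1.5 − 10·2 = -10.2500; (r_i+r_j)·cross = 16.5·-10.2500 = -169.1250
edge 3: (10,1.5)→(19,2.5)  cross = 10·2.5 − 19·1.5 = -3.5000; (r_i+r_j)·cross = 29·-3.5000 = -101.5000
edge 4: (19,2.5)→(19,6)  cross = 19·6 − 19·2.5 = 66.5000; (r_i+r_j)·cross = 38·66.5000 = 2527.0000
edge 5: (19,6)→(16,29)  cross = 19·29 − 16·6 = 455.0000; (r_i+r_j)·cross = 35·455.0000 = 15925.0000
edge 6: (16,29)→(13,38)  cross = 16·38 − 13·29 = 231.0000; (r_i+r_j)·cross = 29·231.0000 = 6699.0000
edge 7: (13,38)→(9,39)  cross = 13·39 − 9·38 = 165.0000; (r_i+r_j)·cross = 22·165.0000 = 3630.0000
edge 8: (9,39)→(4,39.5)  cross = 9·39.5 − 4·39 = 199.5000; (r_i+r_j)·cross = 13·199.5000 = 2593.5000
edge 9: (4,39.5)→(0.5,34)  cross = 4·34 − 0.5·39.5 = 116.2500; (r_i+r_j)·cross = 4.5·116.2500 = 523.1250
Σcross = 1093.5000 → A = |Σcross|/2 = 546.7500 mm²
Σ(r_i+r_j)·cross = 31027.0000 → first moment M = |Σ|/6 = 5171.1667
R_c = M/A = 5171.1667/546.7500 = 9.4580 mm
θ = 303° = 5.288348 rad
V = θ·R_c·A = 5.288348·9.4580·546.7500 = 27346.927 mm³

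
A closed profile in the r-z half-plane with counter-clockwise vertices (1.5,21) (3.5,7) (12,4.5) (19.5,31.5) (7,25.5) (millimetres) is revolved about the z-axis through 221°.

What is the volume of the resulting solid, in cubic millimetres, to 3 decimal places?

Profile (r,z), 5 vertices: (1.5,21) (3.5,7) (12,4.5) (19.5,31.5) (7,25.5)
edge 0: (1.5,21)→(3.5,7)  cross = 1.5·7 − 3.5·21 = -63.0000; (r_i+r_j)·cross = 5·-63.0000 = -315.0000
edge 1: (3.5,7)→(12,4.5)  cross = 3.5·4.5 − 12·7 = -68.2500; (r_i+r_j)·cross = 15.5·-68.2500 = -1057.8750
edge 2: (12,4.5)→(19.5,31.5)  cross = 12·31.5 − 19.5·4.5 = 290.2500; (r_i+r_j)·cross = 31.5·290.2500 = 9142.8750
edge 3: (19.5,31.5)→(7,25.5)  cross = 19.5·25.5 − 7·31.5 = 276.7500; (r_i+r_j)·cross = 26.5·276.7500 = 7333.8750
edge 4: (7,25.5)→(1.5,21)  cross = 7·21 − 1.5·25.5 = 108.7500; (r_i+r_j)·cross = 8.5·108.7500 = 924.3750
Σcross = 544.5000 → A = |Σcross|/2 = 272.2500 mm²
Σ(r_i+r_j)·cross = 16028.2500 → first moment M = |Σ|/6 = 2671.3750
R_c = M/A = 2671.3750/272.2500 = 9.8122 mm
θ = 221° = 3.857178 rad
V = θ·R_c·A = 3.857178·9.8122·272.2500 = 10303.968 mm³

Volume = 10303.968 mm³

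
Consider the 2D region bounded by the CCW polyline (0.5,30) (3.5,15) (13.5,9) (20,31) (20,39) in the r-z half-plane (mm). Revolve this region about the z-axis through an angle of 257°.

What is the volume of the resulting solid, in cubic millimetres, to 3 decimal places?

Volume = 17189.169 mm³

Profile (r,z), 5 vertices: (0.5,30) (3.5,15) (13.5,9) (20,31) (20,39)
edge 0: (0.5,30)→(3.5,15)  cross = 0.5·15 − 3.5·30 = -97.5000; (r_i+r_j)·cross = 4·-97.5000 = -390.0000
edge 1: (3.5,15)→(13.5,9)  cross = 3.5·9 − 13.5·15 = -171.0000; (r_i+r_j)·cross = 17·-171.0000 = -2907.0000
edge 2: (13.5,9)→(20,31)  cross = 13.5·31 − 20·9 = 238.5000; (r_i+r_j)·cross = 33.5·238.5000 = 7989.7500
edge 3: (20,31)→(20,39)  cross = 20·39 − 20·31 = 160.0000; (r_i+r_j)·cross = 40·160.0000 = 6400.0000
edge 4: (20,39)→(0.5,30)  cross = 20·30 − 0.5·39 = 580.5000; (r_i+r_j)·cross = 20.5·580.5000 = 11900.2500
Σcross = 710.5000 → A = |Σcross|/2 = 355.2500 mm²
Σ(r_i+r_j)·cross = 22993.0000 → first moment M = |Σ|/6 = 3832.1667
R_c = M/A = 3832.1667/355.2500 = 10.7872 mm
θ = 257° = 4.485496 rad
V = θ·R_c·A = 4.485496·10.7872·355.2500 = 17189.169 mm³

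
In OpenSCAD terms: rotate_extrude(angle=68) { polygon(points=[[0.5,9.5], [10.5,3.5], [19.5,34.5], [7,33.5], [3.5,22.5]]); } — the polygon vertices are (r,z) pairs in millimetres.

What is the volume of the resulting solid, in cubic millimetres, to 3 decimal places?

Profile (r,z), 5 vertices: (0.5,9.5) (10.5,3.5) (19.5,34.5) (7,33.5) (3.5,22.5)
edge 0: (0.5,9.5)→(10.5,3.5)  cross = 0.5·3.5 − 10.5·9.5 = -98.0000; (r_i+r_j)·cross = 11·-98.0000 = -1078.0000
edge 1: (10.5,3.5)→(19.5,34.5)  cross = 10.5·34.5 − 19.5·3.5 = 294.0000; (r_i+r_j)·cross = 30·294.0000 = 8820.0000
edge 2: (19.5,34.5)→(7,33.5)  cross = 19.5·33.5 − 7·34.5 = 411.7500; (r_i+r_j)·cross = 26.5·411.7500 = 10911.3750
edge 3: (7,33.5)→(3.5,22.5)  cross = 7·22.5 − 3.5·33.5 = 40.2500; (r_i+r_j)·cross = 10.5·40.2500 = 422.6250
edge 4: (3.5,22.5)→(0.5,9.5)  cross = 3.5·9.5 − 0.5·22.5 = 22.0000; (r_i+r_j)·cross = 4·22.0000 = 88.0000
Σcross = 670.0000 → A = |Σcross|/2 = 335.0000 mm²
Σ(r_i+r_j)·cross = 19164.0000 → first moment M = |Σ|/6 = 3194.0000
R_c = M/A = 3194.0000/335.0000 = 9.5343 mm
θ = 68° = 1.186824 rad
V = θ·R_c·A = 1.186824·9.5343·335.0000 = 3790.716 mm³

Volume = 3790.716 mm³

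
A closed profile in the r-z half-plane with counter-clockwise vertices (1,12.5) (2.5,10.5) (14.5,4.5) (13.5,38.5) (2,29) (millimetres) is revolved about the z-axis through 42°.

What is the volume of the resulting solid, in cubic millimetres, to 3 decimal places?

Profile (r,z), 5 vertices: (1,12.5) (2.5,10.5) (14.5,4.5) (13.5,38.5) (2,29)
edge 0: (1,12.5)→(2.5,10.5)  cross = 1·10.5 − 2.5·12.5 = -20.7500; (r_i+r_j)·cross = 3.5·-20.7500 = -72.6250
edge 1: (2.5,10.5)→(14.5,4.5)  cross = 2.5·4.5 − 14.5·10.5 = -141.0000; (r_i+r_j)·cross = 17·-141.0000 = -2397.0000
edge 2: (14.5,4.5)→(13.5,38.5)  cross = 14.5·38.5 − 13.5·4.5 = 497.5000; (r_i+r_j)·cross = 28·497.5000 = 13930.0000
edge 3: (13.5,38.5)→(2,29)  cross = 13.5·29 − 2·38.5 = 314.5000; (r_i+r_j)·cross = 15.5·314.5000 = 4874.7500
edge 4: (2,29)→(1,12.5)  cross = 2·12.5 − 1·29 = -4.0000; (r_i+r_j)·cross = 3·-4.0000 = -12.0000
Σcross = 646.2500 → A = |Σcross|/2 = 323.1250 mm²
Σ(r_i+r_j)·cross = 16323.1250 → first moment M = |Σ|/6 = 2720.5208
R_c = M/A = 2720.5208/323.1250 = 8.4194 mm
θ = 42° = 0.733038 rad
V = θ·R_c·A = 0.733038·8.4194·323.1250 = 1994.246 mm³

Volume = 1994.246 mm³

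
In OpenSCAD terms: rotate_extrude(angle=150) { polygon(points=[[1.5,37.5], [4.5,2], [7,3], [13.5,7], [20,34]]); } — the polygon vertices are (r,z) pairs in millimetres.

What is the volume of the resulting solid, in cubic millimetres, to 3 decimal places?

Profile (r,z), 5 vertices: (1.5,37.5) (4.5,2) (7,3) (13.5,7) (20,34)
edge 0: (1.5,37.5)→(4.5,2)  cross = 1.5·2 − 4.5·37.5 = -165.7500; (r_i+r_j)·cross = 6·-165.7500 = -994.5000
edge 1: (4.5,2)→(7,3)  cross = 4.5·3 − 7·2 = -0.5000; (r_i+r_j)·cross = 11.5·-0.5000 = -5.7500
edge 2: (7,3)→(13.5,7)  cross = 7·7 − 13.5·3 = 8.5000; (r_i+r_j)·cross = 20.5·8.5000 = 174.2500
edge 3: (13.5,7)→(20,34)  cross = 13.5·34 − 20·7 = 319.0000; (r_i+r_j)·cross = 33.5·319.0000 = 10686.5000
edge 4: (20,34)→(1.5,37.5)  cross = 20·37.5 − 1.5·34 = 699.0000; (r_i+r_j)·cross = 21.5·699.0000 = 15028.5000
Σcross = 860.2500 → A = |Σcross|/2 = 430.1250 mm²
Σ(r_i+r_j)·cross = 24889.0000 → first moment M = |Σ|/6 = 4148.1667
R_c = M/A = 4148.1667/430.1250 = 9.6441 mm
θ = 150° = 2.617994 rad
V = θ·R_c·A = 2.617994·9.6441·430.1250 = 10859.875 mm³

Volume = 10859.875 mm³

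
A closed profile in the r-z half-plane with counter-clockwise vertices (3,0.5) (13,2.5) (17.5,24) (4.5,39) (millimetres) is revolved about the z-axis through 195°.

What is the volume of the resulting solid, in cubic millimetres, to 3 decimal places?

Volume = 11331.027 mm³

Profile (r,z), 4 vertices: (3,0.5) (13,2.5) (17.5,24) (4.5,39)
edge 0: (3,0.5)→(13,2.5)  cross = 3·2.5 − 13·0.5 = 1.0000; (r_i+r_j)·cross = 16·1.0000 = 16.0000
edge 1: (13,2.5)→(17.5,24)  cross = 13·24 − 17.5·2.5 = 268.2500; (r_i+r_j)·cross = 30.5·268.2500 = 8181.6250
edge 2: (17.5,24)→(4.5,39)  cross = 17.5·39 − 4.5·24 = 574.5000; (r_i+r_j)·cross = 22·574.5000 = 12639.0000
edge 3: (4.5,39)→(3,0.5)  cross = 4.5·0.5 − 3·39 = -114.7500; (r_i+r_j)·cross = 7.5·-114.7500 = -860.6250
Σcross = 729.0000 → A = |Σcross|/2 = 364.5000 mm²
Σ(r_i+r_j)·cross = 19976.0000 → first moment M = |Σ|/6 = 3329.3333
R_c = M/A = 3329.3333/364.5000 = 9.1340 mm
θ = 195° = 3.403392 rad
V = θ·R_c·A = 3.403392·9.1340·364.5000 = 11331.027 mm³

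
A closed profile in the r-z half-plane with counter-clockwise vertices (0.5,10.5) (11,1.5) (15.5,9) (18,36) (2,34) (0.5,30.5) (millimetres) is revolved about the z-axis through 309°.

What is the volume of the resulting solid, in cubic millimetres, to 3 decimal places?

Volume = 22339.658 mm³

Profile (r,z), 6 vertices: (0.5,10.5) (11,1.5) (15.5,9) (18,36) (2,34) (0.5,30.5)
edge 0: (0.5,10.5)→(11,1.5)  cross = 0.5·1.5 − 11·10.5 = -114.7500; (r_i+r_j)·cross = 11.5·-114.7500 = -1319.6250
edge 1: (11,1.5)→(15.5,9)  cross = 11·9 − 15.5·1.5 = 75.7500; (r_i+r_j)·cross = 26.5·75.7500 = 2007.3750
edge 2: (15.5,9)→(18,36)  cross = 15.5·36 − 18·9 = 396.0000; (r_i+r_j)·cross = 33.5·396.0000 = 13266.0000
edge 3: (18,36)→(2,34)  cross = 18·34 − 2·36 = 540.0000; (r_i+r_j)·cross = 20·540.0000 = 10800.0000
edge 4: (2,34)→(0.5,30.5)  cross = 2·30.5 − 0.5·34 = 44.0000; (r_i+r_j)·cross = 2.5·44.0000 = 110.0000
edge 5: (0.5,30.5)→(0.5,10.5)  cross = 0.5·10.5 − 0.5·30.5 = -10.0000; (r_i+r_j)·cross = 1·-10.0000 = -10.0000
Σcross = 931.0000 → A = |Σcross|/2 = 465.5000 mm²
Σ(r_i+r_j)·cross = 24853.7500 → first moment M = |Σ|/6 = 4142.2917
R_c = M/A = 4142.2917/465.5000 = 8.8986 mm
θ = 309° = 5.393067 rad
V = θ·R_c·A = 5.393067·8.8986·465.5000 = 22339.658 mm³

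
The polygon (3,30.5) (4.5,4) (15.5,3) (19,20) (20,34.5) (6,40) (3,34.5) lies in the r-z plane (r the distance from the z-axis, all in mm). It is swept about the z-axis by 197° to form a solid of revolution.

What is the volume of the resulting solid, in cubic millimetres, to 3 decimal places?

Volume = 18860.572 mm³

Profile (r,z), 7 vertices: (3,30.5) (4.5,4) (15.5,3) (19,20) (20,34.5) (6,40) (3,34.5)
edge 0: (3,30.5)→(4.5,4)  cross = 3·4 − 4.5·30.5 = -125.2500; (r_i+r_j)·cross = 7.5·-125.2500 = -939.3750
edge 1: (4.5,4)→(15.5,3)  cross = 4.5·3 − 15.5·4 = -48.5000; (r_i+r_j)·cross = 20·-48.5000 = -970.0000
edge 2: (15.5,3)→(19,20)  cross = 15.5·20 − 19·3 = 253.0000; (r_i+r_j)·cross = 34.5·253.0000 = 8728.5000
edge 3: (19,20)→(20,34.5)  cross = 19·34.5 − 20·20 = 255.5000; (r_i+r_j)·cross = 39·255.5000 = 9964.5000
edge 4: (20,34.5)→(6,40)  cross = 20·40 − 6·34.5 = 593.0000; (r_i+r_j)·cross = 26·593.0000 = 15418.0000
edge 5: (6,40)→(3,34.5)  cross = 6·34.5 − 3·40 = 87.0000; (r_i+r_j)·cross = 9·87.0000 = 783.0000
edge 6: (3,34.5)→(3,30.5)  cross = 3·30.5 − 3·34.5 = -12.0000; (r_i+r_j)·cross = 6·-12.0000 = -72.0000
Σcross = 1002.7500 → A = |Σcross|/2 = 501.3750 mm²
Σ(r_i+r_j)·cross = 32912.6250 → first moment M = |Σ|/6 = 5485.4375
R_c = M/A = 5485.4375/501.3750 = 10.9408 mm
θ = 197° = 3.438299 rad
V = θ·R_c·A = 3.438299·10.9408·501.3750 = 18860.572 mm³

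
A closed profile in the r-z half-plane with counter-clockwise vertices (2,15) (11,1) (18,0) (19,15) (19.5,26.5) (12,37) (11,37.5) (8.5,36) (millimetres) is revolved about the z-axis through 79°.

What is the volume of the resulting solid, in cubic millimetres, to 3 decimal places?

Volume = 7183.802 mm³

Profile (r,z), 8 vertices: (2,15) (11,1) (18,0) (19,15) (19.5,26.5) (12,37) (11,37.5) (8.5,36)
edge 0: (2,15)→(11,1)  cross = 2·1 − 11·15 = -163.0000; (r_i+r_j)·cross = 13·-163.0000 = -2119.0000
edge 1: (11,1)→(18,0)  cross = 11·0 − 18·1 = -18.0000; (r_i+r_j)·cross = 29·-18.0000 = -522.0000
edge 2: (18,0)→(19,15)  cross = 18·15 − 19·0 = 270.0000; (r_i+r_j)·cross = 37·270.0000 = 9990.0000
edge 3: (19,15)→(19.5,26.5)  cross = 19·26.5 − 19.5·15 = 211.0000; (r_i+r_j)·cross = 38.5·211.0000 = 8123.5000
edge 4: (19.5,26.5)→(12,37)  cross = 19.5·37 − 12·26.5 = 403.5000; (r_i+r_j)·cross = 31.5·403.5000 = 12710.2500
edge 5: (12,37)→(11,37.5)  cross = 12·37.5 − 11·37 = 43.0000; (r_i+r_j)·cross = 23·43.0000 = 989.0000
edge 6: (11,37.5)→(8.5,36)  cross = 11·36 − 8.5·37.5 = 77.2500; (r_i+r_j)·cross = 19.5·77.2500 = 1506.3750
edge 7: (8.5,36)→(2,15)  cross = 8.5·15 − 2·36 = 55.5000; (r_i+r_j)·cross = 10.5·55.5000 = 582.7500
Σcross = 879.2500 → A = |Σcross|/2 = 439.6250 mm²
Σ(r_i+r_j)·cross = 31260.8750 → first moment M = |Σ|/6 = 5210.1458
R_c = M/A = 5210.1458/439.6250 = 11.8513 mm
θ = 79° = 1.378810 rad
V = θ·R_c·A = 1.378810·11.8513·439.6250 = 7183.802 mm³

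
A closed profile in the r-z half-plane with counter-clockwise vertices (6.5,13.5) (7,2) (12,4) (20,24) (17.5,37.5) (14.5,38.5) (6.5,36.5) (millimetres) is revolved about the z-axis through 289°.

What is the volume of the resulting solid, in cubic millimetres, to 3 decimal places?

Volume = 21926.485 mm³

Profile (r,z), 7 vertices: (6.5,13.5) (7,2) (12,4) (20,24) (17.5,37.5) (14.5,38.5) (6.5,36.5)
edge 0: (6.5,13.5)→(7,2)  cross = 6.5·2 − 7·13.5 = -81.5000; (r_i+r_j)·cross = 13.5·-81.5000 = -1100.2500
edge 1: (7,2)→(12,4)  cross = 7·4 − 12·2 = 4.0000; (r_i+r_j)·cross = 19·4.0000 = 76.0000
edge 2: (12,4)→(20,24)  cross = 12·24 − 20·4 = 208.0000; (r_i+r_j)·cross = 32·208.0000 = 6656.0000
edge 3: (20,24)→(17.5,37.5)  cross = 20·37.5 − 17.5·24 = 330.0000; (r_i+r_j)·cross = 37.5·330.0000 = 12375.0000
edge 4: (17.5,37.5)→(14.5,38.5)  cross = 17.5·38.5 − 14.5·37.5 = 130.0000; (r_i+r_j)·cross = 32·130.0000 = 4160.0000
edge 5: (14.5,38.5)→(6.5,36.5)  cross = 14.5·36.5 − 6.5·38.5 = 279.0000; (r_i+r_j)·cross = 21·279.0000 = 5859.0000
edge 6: (6.5,36.5)→(6.5,13.5)  cross = 6.5·13.5 − 6.5·36.5 = -149.5000; (r_i+r_j)·cross = 13·-149.5000 = -1943.5000
Σcross = 720.0000 → A = |Σcross|/2 = 360.0000 mm²
Σ(r_i+r_j)·cross = 26082.2500 → first moment M = |Σ|/6 = 4347.0417
R_c = M/A = 4347.0417/360.0000 = 12.0751 mm
θ = 289° = 5.044002 rad
V = θ·R_c·A = 5.044002·12.0751·360.0000 = 21926.485 mm³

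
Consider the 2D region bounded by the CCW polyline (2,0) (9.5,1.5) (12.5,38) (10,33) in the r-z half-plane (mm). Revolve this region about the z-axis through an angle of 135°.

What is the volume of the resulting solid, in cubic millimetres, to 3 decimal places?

Profile (r,z), 4 vertices: (2,0) (9.5,1.5) (12.5,38) (10,33)
edge 0: (2,0)→(9.5,1.5)  cross = 2·1.5 − 9.5·0 = 3.0000; (r_i+r_j)·cross = 11.5·3.0000 = 34.5000
edge 1: (9.5,1.5)→(12.5,38)  cross = 9.5·38 − 12.5·1.5 = 342.2500; (r_i+r_j)·cross = 22·342.2500 = 7529.5000
edge 2: (12.5,38)→(10,33)  cross = 12.5·33 − 10·38 = 32.5000; (r_i+r_j)·cross = 22.5·32.5000 = 731.2500
edge 3: (10,33)→(2,0)  cross = 10·0 − 2·33 = -66.0000; (r_i+r_j)·cross = 12·-66.0000 = -792.0000
Σcross = 311.7500 → A = |Σcross|/2 = 155.8750 mm²
Σ(r_i+r_j)·cross = 7503.2500 → first moment M = |Σ|/6 = 1250.5417
R_c = M/A = 1250.5417/155.8750 = 8.0227 mm
θ = 135° = 2.356194 rad
V = θ·R_c·A = 2.356194·8.0227·155.8750 = 2946.519 mm³

Volume = 2946.519 mm³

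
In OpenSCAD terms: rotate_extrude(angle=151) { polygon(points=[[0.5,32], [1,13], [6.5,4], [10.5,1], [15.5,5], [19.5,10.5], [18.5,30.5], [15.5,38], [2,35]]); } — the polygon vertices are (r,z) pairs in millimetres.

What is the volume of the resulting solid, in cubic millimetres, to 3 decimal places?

Profile (r,z), 9 vertices: (0.5,32) (1,13) (6.5,4) (10.5,1) (15.5,5) (19.5,10.5) (18.5,30.5) (15.5,38) (2,35)
edge 0: (0.5,32)→(1,13)  cross = 0.5·13 − 1·32 = -25.5000; (r_i+r_j)·cross = 1.5·-25.5000 = -38.2500
edge 1: (1,13)→(6.5,4)  cross = 1·4 − 6.5·13 = -80.5000; (r_i+r_j)·cross = 7.5·-80.5000 = -603.7500
edge 2: (6.5,4)→(10.5,1)  cross = 6.5·1 − 10.5·4 = -35.5000; (r_i+r_j)·cross = 17·-35.5000 = -603.5000
edge 3: (10.5,1)→(15.5,5)  cross = 10.5·5 − 15.5·1 = 37.0000; (r_i+r_j)·cross = 26·37.0000 = 962.0000
edge 4: (15.5,5)→(19.5,10.5)  cross = 15.5·10.5 − 19.5·5 = 65.2500; (r_i+r_j)·cross = 35·65.2500 = 2283.7500
edge 5: (19.5,10.5)→(18.5,30.5)  cross = 19.5·30.5 − 18.5·10.5 = 400.5000; (r_i+r_j)·cross = 38·400.5000 = 15219.0000
edge 6: (18.5,30.5)→(15.5,38)  cross = 18.5·38 − 15.5·30.5 = 230.2500; (r_i+r_j)·cross = 34·230.2500 = 7828.5000
edge 7: (15.5,38)→(2,35)  cross = 15.5·35 − 2·38 = 466.5000; (r_i+r_j)·cross = 17.5·466.5000 = 8163.7500
edge 8: (2,35)→(0.5,32)  cross = 2·32 − 0.5·35 = 46.5000; (r_i+r_j)·cross = 2.5·46.5000 = 116.2500
Σcross = 1104.5000 → A = |Σcross|/2 = 552.2500 mm²
Σ(r_i+r_j)·cross = 33327.7500 → first moment M = |Σ|/6 = 5554.6250
R_c = M/A = 5554.6250/552.2500 = 10.0582 mm
θ = 151° = 2.635447 rad
V = θ·R_c·A = 2.635447·10.0582·552.2500 = 14638.921 mm³

Volume = 14638.921 mm³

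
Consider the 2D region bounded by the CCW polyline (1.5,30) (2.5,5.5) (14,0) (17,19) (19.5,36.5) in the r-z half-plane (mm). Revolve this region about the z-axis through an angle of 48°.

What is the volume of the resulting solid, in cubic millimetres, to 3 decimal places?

Profile (r,z), 5 vertices: (1.5,30) (2.5,5.5) (14,0) (17,19) (19.5,36.5)
edge 0: (1.5,30)→(2.5,5.5)  cross = 1.5·5.5 − 2.5·30 = -66.7500; (r_i+r_j)·cross = 4·-66.7500 = -267.0000
edge 1: (2.5,5.5)→(14,0)  cross = 2.5·0 − 14·5.5 = -77.0000; (r_i+r_j)·cross = 16.5·-77.0000 = -1270.5000
edge 2: (14,0)→(17,19)  cross = 14·19 − 17·0 = 266.0000; (r_i+r_j)·cross = 31·266.0000 = 8246.0000
edge 3: (17,19)→(19.5,36.5)  cross = 17·36.5 − 19.5·19 = 250.0000; (r_i+r_j)·cross = 36.5·250.0000 = 9125.0000
edge 4: (19.5,36.5)→(1.5,30)  cross = 19.5·30 − 1.5·36.5 = 530.2500; (r_i+r_j)·cross = 21·530.2500 = 11135.2500
Σcross = 902.5000 → A = |Σcross|/2 = 451.2500 mm²
Σ(r_i+r_j)·cross = 26968.7500 → first moment M = |Σ|/6 = 4494.7917
R_c = M/A = 4494.7917/451.2500 = 9.9608 mm
θ = 48° = 0.837758 rad
V = θ·R_c·A = 0.837758·9.9608·451.2500 = 3765.548 mm³

Volume = 3765.548 mm³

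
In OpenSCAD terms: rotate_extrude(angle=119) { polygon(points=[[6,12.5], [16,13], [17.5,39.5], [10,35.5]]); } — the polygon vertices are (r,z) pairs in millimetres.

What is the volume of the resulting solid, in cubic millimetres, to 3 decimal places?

Volume = 5427.958 mm³

Profile (r,z), 4 vertices: (6,12.5) (16,13) (17.5,39.5) (10,35.5)
edge 0: (6,12.5)→(16,13)  cross = 6·13 − 16·12.5 = -122.0000; (r_i+r_j)·cross = 22·-122.0000 = -2684.0000
edge 1: (16,13)→(17.5,39.5)  cross = 16·39.5 − 17.5·13 = 404.5000; (r_i+r_j)·cross = 33.5·404.5000 = 13550.7500
edge 2: (17.5,39.5)→(10,35.5)  cross = 17.5·35.5 − 10·39.5 = 226.2500; (r_i+r_j)·cross = 27.5·226.2500 = 6221.8750
edge 3: (10,35.5)→(6,12.5)  cross = 10·12.5 − 6·35.5 = -88.0000; (r_i+r_j)·cross = 16·-88.0000 = -1408.0000
Σcross = 420.7500 → A = |Σcross|/2 = 210.3750 mm²
Σ(r_i+r_j)·cross = 15680.6250 → first moment M = |Σ|/6 = 2613.4375
R_c = M/A = 2613.4375/210.3750 = 12.4228 mm
θ = 119° = 2.076942 rad
V = θ·R_c·A = 2.076942·12.4228·210.3750 = 5427.958 mm³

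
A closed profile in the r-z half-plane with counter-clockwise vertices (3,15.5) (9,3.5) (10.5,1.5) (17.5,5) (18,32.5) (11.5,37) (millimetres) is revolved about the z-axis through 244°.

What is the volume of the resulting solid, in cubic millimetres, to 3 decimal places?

Volume = 17975.387 mm³

Profile (r,z), 6 vertices: (3,15.5) (9,3.5) (10.5,1.5) (17.5,5) (18,32.5) (11.5,37)
edge 0: (3,15.5)→(9,3.5)  cross = 3·3.5 − 9·15.5 = -129.0000; (r_i+r_j)·cross = 12·-129.0000 = -1548.0000
edge 1: (9,3.5)→(10.5,1.5)  cross = 9·1.5 − 10.5·3.5 = -23.2500; (r_i+r_j)·cross = 19.5·-23.2500 = -453.3750
edge 2: (10.5,1.5)→(17.5,5)  cross = 10.5·5 − 17.5·1.5 = 26.2500; (r_i+r_j)·cross = 28·26.2500 = 735.0000
edge 3: (17.5,5)→(18,32.5)  cross = 17.5·32.5 − 18·5 = 478.7500; (r_i+r_j)·cross = 35.5·478.7500 = 16995.6250
edge 4: (18,32.5)→(11.5,37)  cross = 18·37 − 11.5·32.5 = 292.2500; (r_i+r_j)·cross = 29.5·292.2500 = 8621.3750
edge 5: (11.5,37)→(3,15.5)  cross = 11.5·15.5 − 3·37 = 67.2500; (r_i+r_j)·cross = 14.5·67.2500 = 975.1250
Σcross = 712.2500 → A = |Σcross|/2 = 356.1250 mm²
Σ(r_i+r_j)·cross = 25325.7500 → first moment M = |Σ|/6 = 4220.9583
R_c = M/A = 4220.9583/356.1250 = 11.8525 mm
θ = 244° = 4.258603 rad
V = θ·R_c·A = 4.258603·11.8525·356.1250 = 17975.387 mm³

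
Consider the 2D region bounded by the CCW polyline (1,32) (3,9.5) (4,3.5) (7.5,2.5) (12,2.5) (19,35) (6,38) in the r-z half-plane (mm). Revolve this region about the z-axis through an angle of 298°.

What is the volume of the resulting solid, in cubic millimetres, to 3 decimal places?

Profile (r,z), 7 vertices: (1,32) (3,9.5) (4,3.5) (7.5,2.5) (12,2.5) (19,35) (6,38)
edge 0: (1,32)→(3,9.5)  cross = 1·9.5 − 3·32 = -86.5000; (r_i+r_j)·cross = 4·-86.5000 = -346.0000
edge 1: (3,9.5)→(4,3.5)  cross = 3·3.5 − 4·9.5 = -27.5000; (r_i+r_j)·cross = 7·-27.5000 = -192.5000
edge 2: (4,3.5)→(7.5,2.5)  cross = 4·2.5 − 7.5·3.5 = -16.2500; (r_i+r_j)·cross = 11.5·-16.2500 = -186.8750
edge 3: (7.5,2.5)→(12,2.5)  cross = 7.5·2.5 − 12·2.5 = -11.2500; (r_i+r_j)·cross = 19.5·-11.2500 = -219.3750
edge 4: (12,2.5)→(19,35)  cross = 12·35 − 19·2.5 = 372.5000; (r_i+r_j)·cross = 31·372.5000 = 11547.5000
edge 5: (19,35)→(6,38)  cross = 19·38 − 6·35 = 512.0000; (r_i+r_j)·cross = 25·512.0000 = 12800.0000
edge 6: (6,38)→(1,32)  cross = 6·32 − 1·38 = 154.0000; (r_i+r_j)·cross = 7·154.0000 = 1078.0000
Σcross = 897.0000 → A = |Σcross|/2 = 448.5000 mm²
Σ(r_i+r_j)·cross = 24480.7500 → first moment M = |Σ|/6 = 4080.1250
R_c = M/A = 4080.1250/448.5000 = 9.0973 mm
θ = 298° = 5.201081 rad
V = θ·R_c·A = 5.201081·9.0973·448.5000 = 21221.061 mm³

Volume = 21221.061 mm³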